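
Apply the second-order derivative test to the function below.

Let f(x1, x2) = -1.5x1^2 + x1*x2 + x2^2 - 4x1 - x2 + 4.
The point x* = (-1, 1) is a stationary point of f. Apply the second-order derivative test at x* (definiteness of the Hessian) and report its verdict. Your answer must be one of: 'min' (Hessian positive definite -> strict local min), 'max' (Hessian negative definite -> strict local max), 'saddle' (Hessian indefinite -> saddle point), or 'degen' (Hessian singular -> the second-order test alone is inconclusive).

Compute the Hessian H = grad^2 f:
  H = [[-3, 1], [1, 2]]
Verify stationarity: grad f(x*) = H x* + g = (0, 0).
Eigenvalues of H: -3.1926, 2.1926.
Eigenvalues have mixed signs, so H is indefinite -> x* is a saddle point.

saddle


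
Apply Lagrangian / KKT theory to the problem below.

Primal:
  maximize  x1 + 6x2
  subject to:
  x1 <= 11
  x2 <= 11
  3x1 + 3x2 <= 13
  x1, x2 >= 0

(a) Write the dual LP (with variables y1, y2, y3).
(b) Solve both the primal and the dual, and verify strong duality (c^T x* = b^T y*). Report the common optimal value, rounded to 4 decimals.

The standard primal-dual pair for 'max c^T x s.t. A x <= b, x >= 0' is:
  Dual:  min b^T y  s.t.  A^T y >= c,  y >= 0.

So the dual LP is:
  minimize  11y1 + 11y2 + 13y3
  subject to:
    y1 + 3y3 >= 1
    y2 + 3y3 >= 6
    y1, y2, y3 >= 0

Solving the primal: x* = (0, 4.3333).
  primal value c^T x* = 26.
Solving the dual: y* = (0, 0, 2).
  dual value b^T y* = 26.
Strong duality: c^T x* = b^T y*. Confirmed.

26


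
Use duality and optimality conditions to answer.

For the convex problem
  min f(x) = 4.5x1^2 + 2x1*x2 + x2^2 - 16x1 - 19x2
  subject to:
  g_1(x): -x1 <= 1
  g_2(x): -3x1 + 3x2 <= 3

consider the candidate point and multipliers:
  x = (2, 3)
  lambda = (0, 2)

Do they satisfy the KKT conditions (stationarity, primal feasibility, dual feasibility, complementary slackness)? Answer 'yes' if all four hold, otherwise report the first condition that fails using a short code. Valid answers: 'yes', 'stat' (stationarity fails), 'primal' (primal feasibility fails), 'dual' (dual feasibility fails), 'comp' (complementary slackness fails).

Gradient of f: grad f(x) = Q x + c = (8, -9)
Constraint values g_i(x) = a_i^T x - b_i:
  g_1((2, 3)) = -3
  g_2((2, 3)) = 0
Stationarity residual: grad f(x) + sum_i lambda_i a_i = (2, -3)
  -> stationarity FAILS
Primal feasibility (all g_i <= 0): OK
Dual feasibility (all lambda_i >= 0): OK
Complementary slackness (lambda_i * g_i(x) = 0 for all i): OK

Verdict: the first failing condition is stationarity -> stat.

stat


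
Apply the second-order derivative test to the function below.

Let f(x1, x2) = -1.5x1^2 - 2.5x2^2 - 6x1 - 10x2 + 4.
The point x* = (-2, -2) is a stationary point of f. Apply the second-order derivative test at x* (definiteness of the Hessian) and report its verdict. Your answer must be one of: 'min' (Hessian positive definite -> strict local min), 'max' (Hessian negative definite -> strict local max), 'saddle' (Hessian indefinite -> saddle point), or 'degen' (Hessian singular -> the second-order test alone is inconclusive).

Compute the Hessian H = grad^2 f:
  H = [[-3, 0], [0, -5]]
Verify stationarity: grad f(x*) = H x* + g = (0, 0).
Eigenvalues of H: -5, -3.
Both eigenvalues < 0, so H is negative definite -> x* is a strict local max.

max


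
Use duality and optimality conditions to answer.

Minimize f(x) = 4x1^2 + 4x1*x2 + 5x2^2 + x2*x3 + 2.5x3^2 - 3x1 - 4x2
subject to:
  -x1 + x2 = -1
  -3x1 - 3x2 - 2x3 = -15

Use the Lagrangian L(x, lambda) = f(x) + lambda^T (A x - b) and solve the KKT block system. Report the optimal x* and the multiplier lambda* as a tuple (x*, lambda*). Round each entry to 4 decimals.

Form the Lagrangian:
  L(x, lambda) = (1/2) x^T Q x + c^T x + lambda^T (A x - b)
Stationarity (grad_x L = 0): Q x + c + A^T lambda = 0.
Primal feasibility: A x = b.

This gives the KKT block system:
  [ Q   A^T ] [ x     ]   [-c ]
  [ A    0  ] [ lambda ] = [ b ]

Solving the linear system:
  x*      = (2.2154, 1.2154, 2.3538)
  lambda* = (0.1077, 6.4923)
  f(x*)   = 42.9923

x* = (2.2154, 1.2154, 2.3538), lambda* = (0.1077, 6.4923)


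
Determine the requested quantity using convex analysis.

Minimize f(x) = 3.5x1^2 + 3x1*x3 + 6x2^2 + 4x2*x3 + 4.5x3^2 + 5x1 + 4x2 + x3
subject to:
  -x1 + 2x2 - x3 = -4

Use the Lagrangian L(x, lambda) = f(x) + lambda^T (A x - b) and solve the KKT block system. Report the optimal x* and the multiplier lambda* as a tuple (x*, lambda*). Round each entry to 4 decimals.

Form the Lagrangian:
  L(x, lambda) = (1/2) x^T Q x + c^T x + lambda^T (A x - b)
Stationarity (grad_x L = 0): Q x + c + A^T lambda = 0.
Primal feasibility: A x = b.

This gives the KKT block system:
  [ Q   A^T ] [ x     ]   [-c ]
  [ A    0  ] [ lambda ] = [ b ]

Solving the linear system:
  x*      = (-0.5833, -1.6146, 1.3542)
  lambda* = (4.9792)
  f(x*)   = 5.9479

x* = (-0.5833, -1.6146, 1.3542), lambda* = (4.9792)


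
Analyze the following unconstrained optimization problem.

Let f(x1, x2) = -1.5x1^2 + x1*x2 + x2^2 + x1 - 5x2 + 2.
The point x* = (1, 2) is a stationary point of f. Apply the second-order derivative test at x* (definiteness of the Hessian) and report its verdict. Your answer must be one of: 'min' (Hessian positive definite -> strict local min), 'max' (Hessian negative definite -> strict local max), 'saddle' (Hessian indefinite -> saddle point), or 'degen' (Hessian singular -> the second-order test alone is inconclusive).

Compute the Hessian H = grad^2 f:
  H = [[-3, 1], [1, 2]]
Verify stationarity: grad f(x*) = H x* + g = (0, 0).
Eigenvalues of H: -3.1926, 2.1926.
Eigenvalues have mixed signs, so H is indefinite -> x* is a saddle point.

saddle


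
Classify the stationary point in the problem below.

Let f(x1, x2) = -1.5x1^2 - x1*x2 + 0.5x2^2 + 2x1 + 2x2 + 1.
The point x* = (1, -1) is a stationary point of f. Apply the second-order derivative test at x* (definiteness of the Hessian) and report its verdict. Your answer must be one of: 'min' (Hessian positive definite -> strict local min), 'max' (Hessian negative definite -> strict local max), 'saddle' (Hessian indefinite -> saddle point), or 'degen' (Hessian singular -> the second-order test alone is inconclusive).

Compute the Hessian H = grad^2 f:
  H = [[-3, -1], [-1, 1]]
Verify stationarity: grad f(x*) = H x* + g = (0, 0).
Eigenvalues of H: -3.2361, 1.2361.
Eigenvalues have mixed signs, so H is indefinite -> x* is a saddle point.

saddle


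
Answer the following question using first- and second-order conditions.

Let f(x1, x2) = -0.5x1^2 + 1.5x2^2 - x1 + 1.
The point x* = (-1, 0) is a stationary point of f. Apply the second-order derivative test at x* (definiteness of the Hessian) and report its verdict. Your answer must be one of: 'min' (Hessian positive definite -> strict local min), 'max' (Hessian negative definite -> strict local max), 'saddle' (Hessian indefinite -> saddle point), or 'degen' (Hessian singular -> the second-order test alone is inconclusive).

Compute the Hessian H = grad^2 f:
  H = [[-1, 0], [0, 3]]
Verify stationarity: grad f(x*) = H x* + g = (0, 0).
Eigenvalues of H: -1, 3.
Eigenvalues have mixed signs, so H is indefinite -> x* is a saddle point.

saddle


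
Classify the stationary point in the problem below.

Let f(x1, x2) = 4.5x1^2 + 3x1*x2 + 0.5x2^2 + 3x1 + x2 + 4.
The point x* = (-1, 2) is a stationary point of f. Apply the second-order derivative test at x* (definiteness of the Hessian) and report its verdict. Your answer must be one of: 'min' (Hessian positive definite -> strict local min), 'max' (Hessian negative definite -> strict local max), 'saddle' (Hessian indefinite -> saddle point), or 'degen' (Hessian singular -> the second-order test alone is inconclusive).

Compute the Hessian H = grad^2 f:
  H = [[9, 3], [3, 1]]
Verify stationarity: grad f(x*) = H x* + g = (0, 0).
Eigenvalues of H: 0, 10.
H has a zero eigenvalue (singular; positive semidefinite but not definite), so H is neither positive definite, negative definite, nor indefinite. The second-order test alone is inconclusive -> degen.
(Indeed, f is constant along the null direction of H through x*, so x* is not a strict local extremum.)

degen


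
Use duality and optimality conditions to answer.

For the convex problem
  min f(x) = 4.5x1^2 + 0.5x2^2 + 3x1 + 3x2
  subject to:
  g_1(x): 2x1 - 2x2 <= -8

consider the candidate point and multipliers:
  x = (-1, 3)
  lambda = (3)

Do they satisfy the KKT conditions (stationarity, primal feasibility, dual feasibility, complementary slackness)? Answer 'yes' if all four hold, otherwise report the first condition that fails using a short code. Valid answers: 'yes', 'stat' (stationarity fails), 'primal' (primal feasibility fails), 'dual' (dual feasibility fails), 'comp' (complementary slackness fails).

Gradient of f: grad f(x) = Q x + c = (-6, 6)
Constraint values g_i(x) = a_i^T x - b_i:
  g_1((-1, 3)) = 0
Stationarity residual: grad f(x) + sum_i lambda_i a_i = (0, 0)
  -> stationarity OK
Primal feasibility (all g_i <= 0): OK
Dual feasibility (all lambda_i >= 0): OK
Complementary slackness (lambda_i * g_i(x) = 0 for all i): OK

Verdict: yes, KKT holds.

yes


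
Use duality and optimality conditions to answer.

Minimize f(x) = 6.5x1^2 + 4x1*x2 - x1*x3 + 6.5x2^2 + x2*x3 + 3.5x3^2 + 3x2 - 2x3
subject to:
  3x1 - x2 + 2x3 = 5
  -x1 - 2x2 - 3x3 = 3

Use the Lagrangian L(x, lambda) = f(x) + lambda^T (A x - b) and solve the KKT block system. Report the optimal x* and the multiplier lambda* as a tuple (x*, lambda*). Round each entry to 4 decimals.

Form the Lagrangian:
  L(x, lambda) = (1/2) x^T Q x + c^T x + lambda^T (A x - b)
Stationarity (grad_x L = 0): Q x + c + A^T lambda = 0.
Primal feasibility: A x = b.

This gives the KKT block system:
  [ Q   A^T ] [ x     ]   [-c ]
  [ A    0  ] [ lambda ] = [ b ]

Solving the linear system:
  x*      = (1.2195, -1.7805, -0.2195)
  lambda* = (-4.77, -5.3589)
  f(x*)   = 17.5122

x* = (1.2195, -1.7805, -0.2195), lambda* = (-4.77, -5.3589)


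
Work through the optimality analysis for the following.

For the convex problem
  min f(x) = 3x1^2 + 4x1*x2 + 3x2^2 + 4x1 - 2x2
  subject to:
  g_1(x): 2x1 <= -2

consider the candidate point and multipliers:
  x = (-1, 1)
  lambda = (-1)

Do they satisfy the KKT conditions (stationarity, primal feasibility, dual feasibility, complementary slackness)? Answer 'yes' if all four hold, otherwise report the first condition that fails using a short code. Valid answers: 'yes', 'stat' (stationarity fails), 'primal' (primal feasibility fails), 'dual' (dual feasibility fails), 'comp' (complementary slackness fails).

Gradient of f: grad f(x) = Q x + c = (2, 0)
Constraint values g_i(x) = a_i^T x - b_i:
  g_1((-1, 1)) = 0
Stationarity residual: grad f(x) + sum_i lambda_i a_i = (0, 0)
  -> stationarity OK
Primal feasibility (all g_i <= 0): OK
Dual feasibility (all lambda_i >= 0): FAILS
Complementary slackness (lambda_i * g_i(x) = 0 for all i): OK

Verdict: the first failing condition is dual_feasibility -> dual.

dual


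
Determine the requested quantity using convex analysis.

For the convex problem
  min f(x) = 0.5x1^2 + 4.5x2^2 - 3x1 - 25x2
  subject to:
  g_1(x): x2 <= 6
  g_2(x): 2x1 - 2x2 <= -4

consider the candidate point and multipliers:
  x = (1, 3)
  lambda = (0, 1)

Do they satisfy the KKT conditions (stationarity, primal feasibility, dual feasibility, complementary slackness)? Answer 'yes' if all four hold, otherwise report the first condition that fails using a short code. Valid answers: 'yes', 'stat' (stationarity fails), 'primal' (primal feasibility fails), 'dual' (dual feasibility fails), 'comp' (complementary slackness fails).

Gradient of f: grad f(x) = Q x + c = (-2, 2)
Constraint values g_i(x) = a_i^T x - b_i:
  g_1((1, 3)) = -3
  g_2((1, 3)) = 0
Stationarity residual: grad f(x) + sum_i lambda_i a_i = (0, 0)
  -> stationarity OK
Primal feasibility (all g_i <= 0): OK
Dual feasibility (all lambda_i >= 0): OK
Complementary slackness (lambda_i * g_i(x) = 0 for all i): OK

Verdict: yes, KKT holds.

yes


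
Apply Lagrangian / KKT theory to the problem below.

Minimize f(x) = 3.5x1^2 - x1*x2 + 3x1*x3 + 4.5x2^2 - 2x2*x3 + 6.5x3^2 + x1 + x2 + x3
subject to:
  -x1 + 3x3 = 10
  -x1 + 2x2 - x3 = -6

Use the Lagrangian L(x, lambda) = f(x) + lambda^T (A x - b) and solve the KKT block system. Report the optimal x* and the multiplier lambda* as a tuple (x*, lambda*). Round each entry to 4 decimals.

Form the Lagrangian:
  L(x, lambda) = (1/2) x^T Q x + c^T x + lambda^T (A x - b)
Stationarity (grad_x L = 0): Q x + c + A^T lambda = 0.
Primal feasibility: A x = b.

This gives the KKT block system:
  [ Q   A^T ] [ x     ]   [-c ]
  [ A    0  ] [ lambda ] = [ b ]

Solving the linear system:
  x*      = (-1.3273, -2.2182, 2.8909)
  lambda* = (-9.1091, 11.7091)
  f(x*)   = 80.3455

x* = (-1.3273, -2.2182, 2.8909), lambda* = (-9.1091, 11.7091)


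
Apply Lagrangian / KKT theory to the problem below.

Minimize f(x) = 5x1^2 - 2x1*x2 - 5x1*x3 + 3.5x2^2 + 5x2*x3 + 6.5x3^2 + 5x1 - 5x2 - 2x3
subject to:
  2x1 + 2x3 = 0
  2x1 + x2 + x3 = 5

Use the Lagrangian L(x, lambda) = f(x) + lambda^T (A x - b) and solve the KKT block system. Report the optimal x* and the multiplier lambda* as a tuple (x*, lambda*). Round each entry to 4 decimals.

Form the Lagrangian:
  L(x, lambda) = (1/2) x^T Q x + c^T x + lambda^T (A x - b)
Stationarity (grad_x L = 0): Q x + c + A^T lambda = 0.
Primal feasibility: A x = b.

This gives the KKT block system:
  [ Q   A^T ] [ x     ]   [-c ]
  [ A    0  ] [ lambda ] = [ b ]

Solving the linear system:
  x*      = (1.0741, 3.9259, -1.0741)
  lambda* = (8.3333, -14.963)
  f(x*)   = 31.3519

x* = (1.0741, 3.9259, -1.0741), lambda* = (8.3333, -14.963)


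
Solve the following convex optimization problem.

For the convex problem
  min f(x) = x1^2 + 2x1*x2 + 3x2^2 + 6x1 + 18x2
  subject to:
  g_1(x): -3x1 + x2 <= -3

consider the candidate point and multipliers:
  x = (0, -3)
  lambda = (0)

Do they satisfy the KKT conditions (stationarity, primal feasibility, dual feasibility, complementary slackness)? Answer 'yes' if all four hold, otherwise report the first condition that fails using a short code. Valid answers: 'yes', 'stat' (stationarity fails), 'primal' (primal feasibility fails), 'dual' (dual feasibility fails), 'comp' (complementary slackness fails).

Gradient of f: grad f(x) = Q x + c = (0, 0)
Constraint values g_i(x) = a_i^T x - b_i:
  g_1((0, -3)) = 0
Stationarity residual: grad f(x) + sum_i lambda_i a_i = (0, 0)
  -> stationarity OK
Primal feasibility (all g_i <= 0): OK
Dual feasibility (all lambda_i >= 0): OK
Complementary slackness (lambda_i * g_i(x) = 0 for all i): OK

Verdict: yes, KKT holds.

yes


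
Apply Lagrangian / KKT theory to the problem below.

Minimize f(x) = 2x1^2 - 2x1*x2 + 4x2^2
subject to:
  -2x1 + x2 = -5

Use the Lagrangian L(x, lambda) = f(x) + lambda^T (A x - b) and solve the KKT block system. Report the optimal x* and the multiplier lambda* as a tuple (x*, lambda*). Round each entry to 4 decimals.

Form the Lagrangian:
  L(x, lambda) = (1/2) x^T Q x + c^T x + lambda^T (A x - b)
Stationarity (grad_x L = 0): Q x + c + A^T lambda = 0.
Primal feasibility: A x = b.

This gives the KKT block system:
  [ Q   A^T ] [ x     ]   [-c ]
  [ A    0  ] [ lambda ] = [ b ]

Solving the linear system:
  x*      = (2.5, 0)
  lambda* = (5)
  f(x*)   = 12.5

x* = (2.5, 0), lambda* = (5)


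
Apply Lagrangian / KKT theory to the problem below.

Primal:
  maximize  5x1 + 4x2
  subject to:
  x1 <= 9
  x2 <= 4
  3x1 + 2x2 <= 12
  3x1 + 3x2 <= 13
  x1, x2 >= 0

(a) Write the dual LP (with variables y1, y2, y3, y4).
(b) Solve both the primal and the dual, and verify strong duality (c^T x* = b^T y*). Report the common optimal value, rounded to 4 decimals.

The standard primal-dual pair for 'max c^T x s.t. A x <= b, x >= 0' is:
  Dual:  min b^T y  s.t.  A^T y >= c,  y >= 0.

So the dual LP is:
  minimize  9y1 + 4y2 + 12y3 + 13y4
  subject to:
    y1 + 3y3 + 3y4 >= 5
    y2 + 2y3 + 3y4 >= 4
    y1, y2, y3, y4 >= 0

Solving the primal: x* = (3.3333, 1).
  primal value c^T x* = 20.6667.
Solving the dual: y* = (0, 0, 1, 0.6667).
  dual value b^T y* = 20.6667.
Strong duality: c^T x* = b^T y*. Confirmed.

20.6667


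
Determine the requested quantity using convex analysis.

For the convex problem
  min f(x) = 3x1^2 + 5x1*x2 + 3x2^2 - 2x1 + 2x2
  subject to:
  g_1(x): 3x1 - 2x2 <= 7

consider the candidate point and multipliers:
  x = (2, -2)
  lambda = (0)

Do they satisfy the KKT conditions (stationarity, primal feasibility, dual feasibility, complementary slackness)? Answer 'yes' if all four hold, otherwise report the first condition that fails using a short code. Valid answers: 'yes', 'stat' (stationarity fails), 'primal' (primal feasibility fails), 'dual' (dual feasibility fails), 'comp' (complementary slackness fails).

Gradient of f: grad f(x) = Q x + c = (0, 0)
Constraint values g_i(x) = a_i^T x - b_i:
  g_1((2, -2)) = 3
Stationarity residual: grad f(x) + sum_i lambda_i a_i = (0, 0)
  -> stationarity OK
Primal feasibility (all g_i <= 0): FAILS
Dual feasibility (all lambda_i >= 0): OK
Complementary slackness (lambda_i * g_i(x) = 0 for all i): OK

Verdict: the first failing condition is primal_feasibility -> primal.

primal


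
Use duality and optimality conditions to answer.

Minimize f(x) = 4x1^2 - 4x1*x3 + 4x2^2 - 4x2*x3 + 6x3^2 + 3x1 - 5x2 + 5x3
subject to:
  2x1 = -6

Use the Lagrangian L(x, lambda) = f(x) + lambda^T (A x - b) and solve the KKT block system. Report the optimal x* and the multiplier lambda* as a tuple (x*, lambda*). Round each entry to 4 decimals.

Form the Lagrangian:
  L(x, lambda) = (1/2) x^T Q x + c^T x + lambda^T (A x - b)
Stationarity (grad_x L = 0): Q x + c + A^T lambda = 0.
Primal feasibility: A x = b.

This gives the KKT block system:
  [ Q   A^T ] [ x     ]   [-c ]
  [ A    0  ] [ lambda ] = [ b ]

Solving the linear system:
  x*      = (-3, -0.1, -1.45)
  lambda* = (7.6)
  f(x*)   = 14.925

x* = (-3, -0.1, -1.45), lambda* = (7.6)


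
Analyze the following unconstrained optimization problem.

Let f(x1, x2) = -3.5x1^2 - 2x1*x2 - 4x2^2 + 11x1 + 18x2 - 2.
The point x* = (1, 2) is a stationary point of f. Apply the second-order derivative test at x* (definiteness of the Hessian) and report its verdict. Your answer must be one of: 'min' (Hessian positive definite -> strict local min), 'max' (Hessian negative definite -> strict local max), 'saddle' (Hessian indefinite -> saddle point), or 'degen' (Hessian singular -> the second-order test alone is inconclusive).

Compute the Hessian H = grad^2 f:
  H = [[-7, -2], [-2, -8]]
Verify stationarity: grad f(x*) = H x* + g = (0, 0).
Eigenvalues of H: -9.5616, -5.4384.
Both eigenvalues < 0, so H is negative definite -> x* is a strict local max.

max


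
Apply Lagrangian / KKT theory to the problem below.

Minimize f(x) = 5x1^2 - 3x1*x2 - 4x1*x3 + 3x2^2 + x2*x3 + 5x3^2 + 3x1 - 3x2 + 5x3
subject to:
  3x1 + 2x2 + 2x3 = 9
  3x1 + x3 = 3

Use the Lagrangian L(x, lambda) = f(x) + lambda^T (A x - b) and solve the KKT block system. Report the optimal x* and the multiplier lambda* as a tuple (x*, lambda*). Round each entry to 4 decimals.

Form the Lagrangian:
  L(x, lambda) = (1/2) x^T Q x + c^T x + lambda^T (A x - b)
Stationarity (grad_x L = 0): Q x + c + A^T lambda = 0.
Primal feasibility: A x = b.

This gives the KKT block system:
  [ Q   A^T ] [ x     ]   [-c ]
  [ A    0  ] [ lambda ] = [ b ]

Solving the linear system:
  x*      = (0.9163, 2.8745, 0.251)
  lambda* = (-5.8745, 5.0293)
  f(x*)   = 16.5816

x* = (0.9163, 2.8745, 0.251), lambda* = (-5.8745, 5.0293)


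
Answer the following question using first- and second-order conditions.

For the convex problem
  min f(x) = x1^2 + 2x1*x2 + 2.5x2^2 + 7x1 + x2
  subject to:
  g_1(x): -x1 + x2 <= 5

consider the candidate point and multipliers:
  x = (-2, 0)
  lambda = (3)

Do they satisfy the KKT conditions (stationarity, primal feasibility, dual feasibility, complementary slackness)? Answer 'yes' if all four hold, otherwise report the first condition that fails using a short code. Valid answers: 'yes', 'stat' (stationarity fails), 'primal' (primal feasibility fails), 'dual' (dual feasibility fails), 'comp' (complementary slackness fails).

Gradient of f: grad f(x) = Q x + c = (3, -3)
Constraint values g_i(x) = a_i^T x - b_i:
  g_1((-2, 0)) = -3
Stationarity residual: grad f(x) + sum_i lambda_i a_i = (0, 0)
  -> stationarity OK
Primal feasibility (all g_i <= 0): OK
Dual feasibility (all lambda_i >= 0): OK
Complementary slackness (lambda_i * g_i(x) = 0 for all i): FAILS

Verdict: the first failing condition is complementary_slackness -> comp.

comp


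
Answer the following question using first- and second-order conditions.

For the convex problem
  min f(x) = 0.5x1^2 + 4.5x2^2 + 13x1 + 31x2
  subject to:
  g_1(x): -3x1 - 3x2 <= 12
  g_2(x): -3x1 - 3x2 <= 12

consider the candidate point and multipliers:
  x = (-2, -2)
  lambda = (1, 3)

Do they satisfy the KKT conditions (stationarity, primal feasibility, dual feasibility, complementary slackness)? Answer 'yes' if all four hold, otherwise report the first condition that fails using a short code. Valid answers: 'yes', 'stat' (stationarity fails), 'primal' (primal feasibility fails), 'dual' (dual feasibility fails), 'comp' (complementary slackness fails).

Gradient of f: grad f(x) = Q x + c = (11, 13)
Constraint values g_i(x) = a_i^T x - b_i:
  g_1((-2, -2)) = 0
  g_2((-2, -2)) = 0
Stationarity residual: grad f(x) + sum_i lambda_i a_i = (-1, 1)
  -> stationarity FAILS
Primal feasibility (all g_i <= 0): OK
Dual feasibility (all lambda_i >= 0): OK
Complementary slackness (lambda_i * g_i(x) = 0 for all i): OK

Verdict: the first failing condition is stationarity -> stat.

stat


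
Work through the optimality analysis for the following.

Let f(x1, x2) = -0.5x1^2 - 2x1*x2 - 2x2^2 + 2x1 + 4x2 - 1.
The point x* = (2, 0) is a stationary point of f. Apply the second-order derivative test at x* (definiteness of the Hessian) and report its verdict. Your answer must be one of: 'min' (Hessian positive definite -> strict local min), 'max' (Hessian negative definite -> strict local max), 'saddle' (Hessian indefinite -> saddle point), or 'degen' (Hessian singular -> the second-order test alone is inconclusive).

Compute the Hessian H = grad^2 f:
  H = [[-1, -2], [-2, -4]]
Verify stationarity: grad f(x*) = H x* + g = (0, 0).
Eigenvalues of H: -5, 0.
H has a zero eigenvalue (singular; negative semidefinite but not definite), so H is neither positive definite, negative definite, nor indefinite. The second-order test alone is inconclusive -> degen.
(Indeed, f is constant along the null direction of H through x*, so x* is not a strict local extremum.)

degen


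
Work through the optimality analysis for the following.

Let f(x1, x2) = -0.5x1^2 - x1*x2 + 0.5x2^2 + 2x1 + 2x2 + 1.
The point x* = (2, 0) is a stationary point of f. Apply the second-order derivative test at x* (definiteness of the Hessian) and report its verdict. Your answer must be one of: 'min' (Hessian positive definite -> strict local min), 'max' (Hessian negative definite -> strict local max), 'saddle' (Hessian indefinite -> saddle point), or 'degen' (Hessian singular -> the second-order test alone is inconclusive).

Compute the Hessian H = grad^2 f:
  H = [[-1, -1], [-1, 1]]
Verify stationarity: grad f(x*) = H x* + g = (0, 0).
Eigenvalues of H: -1.4142, 1.4142.
Eigenvalues have mixed signs, so H is indefinite -> x* is a saddle point.

saddle


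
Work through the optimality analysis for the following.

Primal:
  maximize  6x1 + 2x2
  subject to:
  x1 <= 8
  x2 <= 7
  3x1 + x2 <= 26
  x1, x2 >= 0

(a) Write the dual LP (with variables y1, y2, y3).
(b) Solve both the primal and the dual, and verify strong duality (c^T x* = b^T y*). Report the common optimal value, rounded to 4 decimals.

The standard primal-dual pair for 'max c^T x s.t. A x <= b, x >= 0' is:
  Dual:  min b^T y  s.t.  A^T y >= c,  y >= 0.

So the dual LP is:
  minimize  8y1 + 7y2 + 26y3
  subject to:
    y1 + 3y3 >= 6
    y2 + y3 >= 2
    y1, y2, y3 >= 0

Solving the primal: x* = (6.3333, 7).
  primal value c^T x* = 52.
Solving the dual: y* = (0, 0, 2).
  dual value b^T y* = 52.
Strong duality: c^T x* = b^T y*. Confirmed.

52


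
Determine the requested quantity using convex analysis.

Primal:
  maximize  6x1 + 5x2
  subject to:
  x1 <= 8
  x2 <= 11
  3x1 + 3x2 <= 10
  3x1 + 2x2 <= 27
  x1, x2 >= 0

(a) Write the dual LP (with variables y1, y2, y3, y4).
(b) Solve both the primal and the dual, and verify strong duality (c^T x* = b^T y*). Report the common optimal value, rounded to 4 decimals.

The standard primal-dual pair for 'max c^T x s.t. A x <= b, x >= 0' is:
  Dual:  min b^T y  s.t.  A^T y >= c,  y >= 0.

So the dual LP is:
  minimize  8y1 + 11y2 + 10y3 + 27y4
  subject to:
    y1 + 3y3 + 3y4 >= 6
    y2 + 3y3 + 2y4 >= 5
    y1, y2, y3, y4 >= 0

Solving the primal: x* = (3.3333, 0).
  primal value c^T x* = 20.
Solving the dual: y* = (0, 0, 2, 0).
  dual value b^T y* = 20.
Strong duality: c^T x* = b^T y*. Confirmed.

20


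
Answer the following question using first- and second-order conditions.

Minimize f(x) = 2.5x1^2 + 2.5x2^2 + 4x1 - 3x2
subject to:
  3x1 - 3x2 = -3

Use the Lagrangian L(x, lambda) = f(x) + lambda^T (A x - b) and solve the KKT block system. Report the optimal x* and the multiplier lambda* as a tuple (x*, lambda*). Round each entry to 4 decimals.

Form the Lagrangian:
  L(x, lambda) = (1/2) x^T Q x + c^T x + lambda^T (A x - b)
Stationarity (grad_x L = 0): Q x + c + A^T lambda = 0.
Primal feasibility: A x = b.

This gives the KKT block system:
  [ Q   A^T ] [ x     ]   [-c ]
  [ A    0  ] [ lambda ] = [ b ]

Solving the linear system:
  x*      = (-0.6, 0.4)
  lambda* = (-0.3333)
  f(x*)   = -2.3

x* = (-0.6, 0.4), lambda* = (-0.3333)


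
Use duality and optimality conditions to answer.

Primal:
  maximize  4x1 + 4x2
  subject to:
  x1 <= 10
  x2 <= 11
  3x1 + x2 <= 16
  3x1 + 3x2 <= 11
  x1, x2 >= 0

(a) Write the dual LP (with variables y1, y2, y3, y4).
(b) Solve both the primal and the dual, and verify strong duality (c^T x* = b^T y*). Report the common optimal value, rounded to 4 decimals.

The standard primal-dual pair for 'max c^T x s.t. A x <= b, x >= 0' is:
  Dual:  min b^T y  s.t.  A^T y >= c,  y >= 0.

So the dual LP is:
  minimize  10y1 + 11y2 + 16y3 + 11y4
  subject to:
    y1 + 3y3 + 3y4 >= 4
    y2 + y3 + 3y4 >= 4
    y1, y2, y3, y4 >= 0

Solving the primal: x* = (3.6667, 0).
  primal value c^T x* = 14.6667.
Solving the dual: y* = (0, 0, 0, 1.3333).
  dual value b^T y* = 14.6667.
Strong duality: c^T x* = b^T y*. Confirmed.

14.6667


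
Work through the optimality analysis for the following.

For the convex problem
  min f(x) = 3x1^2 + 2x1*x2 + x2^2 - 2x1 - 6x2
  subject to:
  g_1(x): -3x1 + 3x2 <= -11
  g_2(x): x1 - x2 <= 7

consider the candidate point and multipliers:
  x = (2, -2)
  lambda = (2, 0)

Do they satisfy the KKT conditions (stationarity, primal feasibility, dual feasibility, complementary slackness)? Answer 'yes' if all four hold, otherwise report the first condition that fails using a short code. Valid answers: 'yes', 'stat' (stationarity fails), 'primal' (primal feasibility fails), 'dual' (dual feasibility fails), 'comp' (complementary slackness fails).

Gradient of f: grad f(x) = Q x + c = (6, -6)
Constraint values g_i(x) = a_i^T x - b_i:
  g_1((2, -2)) = -1
  g_2((2, -2)) = -3
Stationarity residual: grad f(x) + sum_i lambda_i a_i = (0, 0)
  -> stationarity OK
Primal feasibility (all g_i <= 0): OK
Dual feasibility (all lambda_i >= 0): OK
Complementary slackness (lambda_i * g_i(x) = 0 for all i): FAILS

Verdict: the first failing condition is complementary_slackness -> comp.

comp


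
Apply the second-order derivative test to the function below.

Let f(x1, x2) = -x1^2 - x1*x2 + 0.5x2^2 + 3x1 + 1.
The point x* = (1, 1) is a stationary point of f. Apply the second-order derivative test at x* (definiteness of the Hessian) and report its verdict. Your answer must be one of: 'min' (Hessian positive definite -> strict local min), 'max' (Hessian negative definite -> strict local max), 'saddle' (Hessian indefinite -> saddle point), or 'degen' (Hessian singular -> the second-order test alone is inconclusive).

Compute the Hessian H = grad^2 f:
  H = [[-2, -1], [-1, 1]]
Verify stationarity: grad f(x*) = H x* + g = (0, 0).
Eigenvalues of H: -2.3028, 1.3028.
Eigenvalues have mixed signs, so H is indefinite -> x* is a saddle point.

saddle


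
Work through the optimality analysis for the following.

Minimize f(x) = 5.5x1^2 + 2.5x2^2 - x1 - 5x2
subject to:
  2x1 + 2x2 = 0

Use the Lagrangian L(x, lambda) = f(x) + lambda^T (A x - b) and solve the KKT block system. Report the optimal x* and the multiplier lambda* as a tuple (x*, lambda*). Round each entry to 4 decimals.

Form the Lagrangian:
  L(x, lambda) = (1/2) x^T Q x + c^T x + lambda^T (A x - b)
Stationarity (grad_x L = 0): Q x + c + A^T lambda = 0.
Primal feasibility: A x = b.

This gives the KKT block system:
  [ Q   A^T ] [ x     ]   [-c ]
  [ A    0  ] [ lambda ] = [ b ]

Solving the linear system:
  x*      = (-0.25, 0.25)
  lambda* = (1.875)
  f(x*)   = -0.5

x* = (-0.25, 0.25), lambda* = (1.875)


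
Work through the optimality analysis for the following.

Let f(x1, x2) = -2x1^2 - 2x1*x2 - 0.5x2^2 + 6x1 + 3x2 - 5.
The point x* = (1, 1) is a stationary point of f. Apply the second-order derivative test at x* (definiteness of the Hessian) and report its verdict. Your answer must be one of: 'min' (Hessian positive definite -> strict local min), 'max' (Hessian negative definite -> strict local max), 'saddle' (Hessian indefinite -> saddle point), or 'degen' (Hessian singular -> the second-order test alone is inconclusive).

Compute the Hessian H = grad^2 f:
  H = [[-4, -2], [-2, -1]]
Verify stationarity: grad f(x*) = H x* + g = (0, 0).
Eigenvalues of H: -5, 0.
H has a zero eigenvalue (singular; negative semidefinite but not definite), so H is neither positive definite, negative definite, nor indefinite. The second-order test alone is inconclusive -> degen.
(Indeed, f is constant along the null direction of H through x*, so x* is not a strict local extremum.)

degen


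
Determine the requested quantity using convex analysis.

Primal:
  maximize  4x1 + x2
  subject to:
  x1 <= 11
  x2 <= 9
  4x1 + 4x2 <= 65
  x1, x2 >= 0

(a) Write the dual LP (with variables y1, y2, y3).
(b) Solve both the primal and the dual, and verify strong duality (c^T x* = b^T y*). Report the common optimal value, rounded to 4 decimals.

The standard primal-dual pair for 'max c^T x s.t. A x <= b, x >= 0' is:
  Dual:  min b^T y  s.t.  A^T y >= c,  y >= 0.

So the dual LP is:
  minimize  11y1 + 9y2 + 65y3
  subject to:
    y1 + 4y3 >= 4
    y2 + 4y3 >= 1
    y1, y2, y3 >= 0

Solving the primal: x* = (11, 5.25).
  primal value c^T x* = 49.25.
Solving the dual: y* = (3, 0, 0.25).
  dual value b^T y* = 49.25.
Strong duality: c^T x* = b^T y*. Confirmed.

49.25


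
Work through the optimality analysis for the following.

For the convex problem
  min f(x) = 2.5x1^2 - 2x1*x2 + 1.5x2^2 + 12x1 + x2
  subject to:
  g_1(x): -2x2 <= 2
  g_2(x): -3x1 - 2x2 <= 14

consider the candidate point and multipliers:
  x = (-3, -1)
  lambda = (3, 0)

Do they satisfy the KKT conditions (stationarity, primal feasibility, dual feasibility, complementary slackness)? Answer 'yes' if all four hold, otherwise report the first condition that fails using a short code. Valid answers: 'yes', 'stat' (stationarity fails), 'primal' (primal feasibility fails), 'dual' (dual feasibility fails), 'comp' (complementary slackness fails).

Gradient of f: grad f(x) = Q x + c = (-1, 4)
Constraint values g_i(x) = a_i^T x - b_i:
  g_1((-3, -1)) = 0
  g_2((-3, -1)) = -3
Stationarity residual: grad f(x) + sum_i lambda_i a_i = (-1, -2)
  -> stationarity FAILS
Primal feasibility (all g_i <= 0): OK
Dual feasibility (all lambda_i >= 0): OK
Complementary slackness (lambda_i * g_i(x) = 0 for all i): OK

Verdict: the first failing condition is stationarity -> stat.

stat


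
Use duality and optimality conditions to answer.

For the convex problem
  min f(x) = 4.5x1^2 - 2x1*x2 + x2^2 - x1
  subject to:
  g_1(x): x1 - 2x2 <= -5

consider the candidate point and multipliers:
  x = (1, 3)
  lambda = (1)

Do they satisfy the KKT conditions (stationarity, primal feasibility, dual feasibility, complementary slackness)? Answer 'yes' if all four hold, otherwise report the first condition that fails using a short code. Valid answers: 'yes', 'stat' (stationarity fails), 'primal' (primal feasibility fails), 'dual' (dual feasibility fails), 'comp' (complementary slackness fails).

Gradient of f: grad f(x) = Q x + c = (2, 4)
Constraint values g_i(x) = a_i^T x - b_i:
  g_1((1, 3)) = 0
Stationarity residual: grad f(x) + sum_i lambda_i a_i = (3, 2)
  -> stationarity FAILS
Primal feasibility (all g_i <= 0): OK
Dual feasibility (all lambda_i >= 0): OK
Complementary slackness (lambda_i * g_i(x) = 0 for all i): OK

Verdict: the first failing condition is stationarity -> stat.

stat


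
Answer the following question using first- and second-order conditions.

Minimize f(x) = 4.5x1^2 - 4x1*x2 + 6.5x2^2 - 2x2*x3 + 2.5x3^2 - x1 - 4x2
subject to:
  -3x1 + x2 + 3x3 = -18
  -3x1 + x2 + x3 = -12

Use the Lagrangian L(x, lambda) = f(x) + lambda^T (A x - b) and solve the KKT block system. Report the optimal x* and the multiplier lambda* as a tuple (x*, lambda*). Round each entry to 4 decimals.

Form the Lagrangian:
  L(x, lambda) = (1/2) x^T Q x + c^T x + lambda^T (A x - b)
Stationarity (grad_x L = 0): Q x + c + A^T lambda = 0.
Primal feasibility: A x = b.

This gives the KKT block system:
  [ Q   A^T ] [ x     ]   [-c ]
  [ A    0  ] [ lambda ] = [ b ]

Solving the linear system:
  x*      = (3.0392, 0.1176, -3)
  lambda* = (3.3039, 5.3235)
  f(x*)   = 59.9216

x* = (3.0392, 0.1176, -3), lambda* = (3.3039, 5.3235)


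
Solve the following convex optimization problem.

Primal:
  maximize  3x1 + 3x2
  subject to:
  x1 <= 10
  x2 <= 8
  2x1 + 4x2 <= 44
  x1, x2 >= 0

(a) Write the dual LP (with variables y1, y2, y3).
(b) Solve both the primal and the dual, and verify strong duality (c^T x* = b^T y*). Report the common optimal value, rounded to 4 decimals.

The standard primal-dual pair for 'max c^T x s.t. A x <= b, x >= 0' is:
  Dual:  min b^T y  s.t.  A^T y >= c,  y >= 0.

So the dual LP is:
  minimize  10y1 + 8y2 + 44y3
  subject to:
    y1 + 2y3 >= 3
    y2 + 4y3 >= 3
    y1, y2, y3 >= 0

Solving the primal: x* = (10, 6).
  primal value c^T x* = 48.
Solving the dual: y* = (1.5, 0, 0.75).
  dual value b^T y* = 48.
Strong duality: c^T x* = b^T y*. Confirmed.

48


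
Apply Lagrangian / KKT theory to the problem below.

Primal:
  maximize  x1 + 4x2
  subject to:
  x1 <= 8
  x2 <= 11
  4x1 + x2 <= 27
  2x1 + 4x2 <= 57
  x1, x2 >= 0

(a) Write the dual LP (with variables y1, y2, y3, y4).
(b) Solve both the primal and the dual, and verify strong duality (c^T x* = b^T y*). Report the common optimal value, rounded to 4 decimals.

The standard primal-dual pair for 'max c^T x s.t. A x <= b, x >= 0' is:
  Dual:  min b^T y  s.t.  A^T y >= c,  y >= 0.

So the dual LP is:
  minimize  8y1 + 11y2 + 27y3 + 57y4
  subject to:
    y1 + 4y3 + 2y4 >= 1
    y2 + y3 + 4y4 >= 4
    y1, y2, y3, y4 >= 0

Solving the primal: x* = (4, 11).
  primal value c^T x* = 48.
Solving the dual: y* = (0, 3.75, 0.25, 0).
  dual value b^T y* = 48.
Strong duality: c^T x* = b^T y*. Confirmed.

48


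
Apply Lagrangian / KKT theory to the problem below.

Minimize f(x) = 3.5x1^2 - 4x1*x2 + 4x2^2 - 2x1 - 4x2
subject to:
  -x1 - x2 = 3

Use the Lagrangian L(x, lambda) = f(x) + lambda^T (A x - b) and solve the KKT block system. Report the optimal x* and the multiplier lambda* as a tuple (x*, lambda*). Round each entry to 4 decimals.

Form the Lagrangian:
  L(x, lambda) = (1/2) x^T Q x + c^T x + lambda^T (A x - b)
Stationarity (grad_x L = 0): Q x + c + A^T lambda = 0.
Primal feasibility: A x = b.

This gives the KKT block system:
  [ Q   A^T ] [ x     ]   [-c ]
  [ A    0  ] [ lambda ] = [ b ]

Solving the linear system:
  x*      = (-1.6522, -1.3478)
  lambda* = (-8.1739)
  f(x*)   = 16.6087

x* = (-1.6522, -1.3478), lambda* = (-8.1739)


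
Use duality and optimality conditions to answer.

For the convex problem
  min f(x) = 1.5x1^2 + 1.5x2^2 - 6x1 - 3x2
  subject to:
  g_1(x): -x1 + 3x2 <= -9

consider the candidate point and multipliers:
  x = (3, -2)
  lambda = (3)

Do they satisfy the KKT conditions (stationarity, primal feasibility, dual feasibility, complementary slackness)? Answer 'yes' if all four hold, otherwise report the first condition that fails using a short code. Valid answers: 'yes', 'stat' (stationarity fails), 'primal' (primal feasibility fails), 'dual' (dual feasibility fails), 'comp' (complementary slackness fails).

Gradient of f: grad f(x) = Q x + c = (3, -9)
Constraint values g_i(x) = a_i^T x - b_i:
  g_1((3, -2)) = 0
Stationarity residual: grad f(x) + sum_i lambda_i a_i = (0, 0)
  -> stationarity OK
Primal feasibility (all g_i <= 0): OK
Dual feasibility (all lambda_i >= 0): OK
Complementary slackness (lambda_i * g_i(x) = 0 for all i): OK

Verdict: yes, KKT holds.

yes


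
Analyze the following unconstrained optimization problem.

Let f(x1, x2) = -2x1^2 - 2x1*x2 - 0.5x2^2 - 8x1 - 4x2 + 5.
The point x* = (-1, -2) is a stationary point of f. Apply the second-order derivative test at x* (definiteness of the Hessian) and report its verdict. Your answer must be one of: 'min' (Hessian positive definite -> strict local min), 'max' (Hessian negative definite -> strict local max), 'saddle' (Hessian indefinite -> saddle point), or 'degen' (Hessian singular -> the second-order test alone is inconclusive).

Compute the Hessian H = grad^2 f:
  H = [[-4, -2], [-2, -1]]
Verify stationarity: grad f(x*) = H x* + g = (0, 0).
Eigenvalues of H: -5, 0.
H has a zero eigenvalue (singular; negative semidefinite but not definite), so H is neither positive definite, negative definite, nor indefinite. The second-order test alone is inconclusive -> degen.
(Indeed, f is constant along the null direction of H through x*, so x* is not a strict local extremum.)

degen


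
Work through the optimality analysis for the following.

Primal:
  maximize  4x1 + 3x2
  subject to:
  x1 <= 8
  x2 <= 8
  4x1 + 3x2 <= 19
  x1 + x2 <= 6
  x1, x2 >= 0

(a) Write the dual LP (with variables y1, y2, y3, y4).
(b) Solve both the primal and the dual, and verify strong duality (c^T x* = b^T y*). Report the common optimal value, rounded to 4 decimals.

The standard primal-dual pair for 'max c^T x s.t. A x <= b, x >= 0' is:
  Dual:  min b^T y  s.t.  A^T y >= c,  y >= 0.

So the dual LP is:
  minimize  8y1 + 8y2 + 19y3 + 6y4
  subject to:
    y1 + 4y3 + y4 >= 4
    y2 + 3y3 + y4 >= 3
    y1, y2, y3, y4 >= 0

Solving the primal: x* = (4.75, 0).
  primal value c^T x* = 19.
Solving the dual: y* = (0, 0, 1, 0).
  dual value b^T y* = 19.
Strong duality: c^T x* = b^T y*. Confirmed.

19


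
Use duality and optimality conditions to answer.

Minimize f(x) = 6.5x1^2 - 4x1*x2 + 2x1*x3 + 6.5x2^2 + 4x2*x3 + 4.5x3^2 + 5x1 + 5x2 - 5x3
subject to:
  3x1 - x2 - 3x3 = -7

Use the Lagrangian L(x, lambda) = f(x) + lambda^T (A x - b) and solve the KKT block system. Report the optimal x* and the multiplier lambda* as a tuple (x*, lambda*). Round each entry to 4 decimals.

Form the Lagrangian:
  L(x, lambda) = (1/2) x^T Q x + c^T x + lambda^T (A x - b)
Stationarity (grad_x L = 0): Q x + c + A^T lambda = 0.
Primal feasibility: A x = b.

This gives the KKT block system:
  [ Q   A^T ] [ x     ]   [-c ]
  [ A    0  ] [ lambda ] = [ b ]

Solving the linear system:
  x*      = (-1.1517, -1.1667, 1.5705)
  lambda* = (0.7215)
  f(x*)   = -7.1974

x* = (-1.1517, -1.1667, 1.5705), lambda* = (0.7215)


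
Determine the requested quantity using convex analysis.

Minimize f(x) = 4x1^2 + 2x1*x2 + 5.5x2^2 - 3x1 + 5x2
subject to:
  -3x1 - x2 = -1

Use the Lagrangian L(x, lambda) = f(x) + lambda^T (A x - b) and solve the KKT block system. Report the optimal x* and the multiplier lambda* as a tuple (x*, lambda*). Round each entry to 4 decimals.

Form the Lagrangian:
  L(x, lambda) = (1/2) x^T Q x + c^T x + lambda^T (A x - b)
Stationarity (grad_x L = 0): Q x + c + A^T lambda = 0.
Primal feasibility: A x = b.

This gives the KKT block system:
  [ Q   A^T ] [ x     ]   [-c ]
  [ A    0  ] [ lambda ] = [ b ]

Solving the linear system:
  x*      = (0.5158, -0.5474)
  lambda* = (0.0105)
  f(x*)   = -2.1368

x* = (0.5158, -0.5474), lambda* = (0.0105)
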